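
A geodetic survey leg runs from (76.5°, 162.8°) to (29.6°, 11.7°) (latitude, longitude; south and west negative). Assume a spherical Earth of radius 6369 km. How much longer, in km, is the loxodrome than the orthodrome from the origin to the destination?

Great circle: cos σ = sin φ₁ sin φ₂ + cos φ₁ cos φ₂ cos Δλ,  σ = 1.2634 rad → d_gc = 8046.5 km
Rhumb line: Δψ = -1.5928, q = Δφ/Δψ = 0.5139, d_rh = R√(Δφ²+q²Δλ²) = 10084.1 km
Excess = 10084.1 − 8046.5 = 2037.6 ≈ 2038 km

2038 km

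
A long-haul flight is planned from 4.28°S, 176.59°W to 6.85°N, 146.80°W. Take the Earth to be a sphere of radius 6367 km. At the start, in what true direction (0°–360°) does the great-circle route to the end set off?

θ = atan2( sin Δλ·cos φ₂ ,  cos φ₁ sin φ₂ − sin φ₁ cos φ₂ cos Δλ )
  = atan2(+0.4933, +0.1832) = 69.62°

69.6°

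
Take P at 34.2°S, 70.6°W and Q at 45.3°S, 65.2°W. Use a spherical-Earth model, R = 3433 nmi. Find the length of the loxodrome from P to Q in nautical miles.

710 nmi

Rhumb course C = atan2(Δλ, Δψ) with Δψ = ln[tan(π/4+φ₂/2)/tan(π/4+φ₁/2)] = -0.2529, Δλ = +0.0942 → C = 159.56°
d = R·|Δφ| / |cos C| = 3433·0.19373 / 0.93706 = 710 nmi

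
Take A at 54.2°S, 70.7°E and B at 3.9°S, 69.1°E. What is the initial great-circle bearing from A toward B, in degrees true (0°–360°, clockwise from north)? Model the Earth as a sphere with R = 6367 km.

N = sin Δλ·cos φ₂ = -0.0279;  D = cos φ₁ sin φ₂ − sin φ₁ cos φ₂ cos Δλ = +0.7691
initial course = atan2(N, D) = 357.93°

357.9°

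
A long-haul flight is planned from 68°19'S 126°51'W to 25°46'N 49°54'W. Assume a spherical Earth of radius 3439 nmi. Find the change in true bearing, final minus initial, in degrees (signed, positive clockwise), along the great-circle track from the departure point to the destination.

-45.9°

Initial bearing θ₁ = atan2(sin Δλ cos φ₂, cos φ₁ sin φ₂ − sin φ₁ cos φ₂ cos Δλ) = 68.27°
Final bearing θ₂ = (initial bearing from the destination back to the start) + 180° = 22.40°
Δθ = θ₂ − θ₁ = -45.9°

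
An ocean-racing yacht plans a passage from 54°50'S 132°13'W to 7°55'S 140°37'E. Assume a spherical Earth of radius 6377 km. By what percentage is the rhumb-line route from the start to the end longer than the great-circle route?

3.5%

Great circle: σ = 1.4295 rad → d_gc = Rσ = 9116.1 km
Rhumb: Δφ = +0.8189, Δλ = -1.5213, Δψ = +1.0106, q = Δφ/Δψ = 0.8103 → d_rh = R√(Δφ²+q²Δλ²) = 9437.4 km
Excess = (9437.4 − 9116.1) / 9116.1 = 321.3 / 9116.1 = 3.52% ≈ 3.5%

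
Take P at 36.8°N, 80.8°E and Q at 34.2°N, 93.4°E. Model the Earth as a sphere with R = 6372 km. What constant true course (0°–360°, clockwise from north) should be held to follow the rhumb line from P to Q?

Δψ = ln[tan(π/4+φ₂/2)/tan(π/4+φ₁/2)] = -0.0557
Δλ = +0.2199 rad (taken the short way round)
course = atan2(Δλ, Δψ) = 104.23°

104.2°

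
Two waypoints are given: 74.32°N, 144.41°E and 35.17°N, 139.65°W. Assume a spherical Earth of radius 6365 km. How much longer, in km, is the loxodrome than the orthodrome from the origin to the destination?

312 km

Great circle: cos σ = sin φ₁ sin φ₂ + cos φ₁ cos φ₂ cos Δλ,  σ = 0.9170 rad → d_gc = 5836.4 km
Rhumb line: Δψ = -1.3263, q = Δφ/Δψ = 0.5152, d_rh = R√(Δφ²+q²Δλ²) = 6148.7 km
Excess = 6148.7 − 5836.4 = 312.3 ≈ 312 km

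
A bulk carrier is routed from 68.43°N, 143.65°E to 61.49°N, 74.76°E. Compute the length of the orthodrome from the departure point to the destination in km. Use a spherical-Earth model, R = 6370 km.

3147 km

cos σ = sin φ₁ sin φ₂ + cos φ₁ cos φ₂ cos Δλ
      = sin(68.43°)sin(61.49°) + cos(68.43°)cos(61.49°)cos(-68.89°) = 0.8804
σ = 28.310° → d = Rσ = 6370·0.49410 = 3147 km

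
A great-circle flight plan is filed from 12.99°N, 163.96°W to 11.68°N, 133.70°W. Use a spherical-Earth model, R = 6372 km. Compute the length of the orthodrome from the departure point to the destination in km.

3289 km

cos σ = sin φ₁ sin φ₂ + cos φ₁ cos φ₂ cos Δλ
      = sin(12.99°)sin(11.68°) + cos(12.99°)cos(11.68°)cos(30.26°) = 0.8697
σ = 29.574° → d = Rσ = 6372·0.51616 = 3289 km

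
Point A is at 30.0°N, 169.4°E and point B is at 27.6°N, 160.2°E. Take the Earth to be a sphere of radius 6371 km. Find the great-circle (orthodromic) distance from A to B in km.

935 km

cos σ = sin φ₁ sin φ₂ + cos φ₁ cos φ₂ cos Δλ
      = sin(30.00°)sin(27.60°) + cos(30.00°)cos(27.60°)cos(-9.20°) = 0.9893
σ = 8.409° → d = Rσ = 6371·0.14676 = 935 km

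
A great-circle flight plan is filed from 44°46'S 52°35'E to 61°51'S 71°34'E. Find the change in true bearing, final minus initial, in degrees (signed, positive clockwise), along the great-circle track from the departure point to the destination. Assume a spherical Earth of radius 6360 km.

-15.4°

At departure: θ₁ = atan2(sin Δλ cos φ₂, cos φ₁ sin φ₂ − sin φ₁ cos φ₂ cos Δλ) = 153.80°
At arrival: θ₂ = atan2(sin Δλ cos φ₁, −cos φ₂ sin φ₁ + sin φ₂ cos φ₁ cos Δλ) = 138.36°
Δθ = θ₂ − θ₁ = -15.4°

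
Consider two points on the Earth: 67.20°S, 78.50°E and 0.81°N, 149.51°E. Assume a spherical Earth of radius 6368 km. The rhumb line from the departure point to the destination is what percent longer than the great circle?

2.6%

Great circle: σ = 1.4575 rad → d_gc = Rσ = 9281.4 km
Rhumb: Δφ = +1.1870, Δλ = +1.2394, Δψ = +1.6154, q = Δφ/Δψ = 0.7348 → d_rh = R√(Δφ²+q²Δλ²) = 9527.1 km
Excess = (9527.1 − 9281.4) / 9281.4 = 245.7 / 9281.4 = 2.647% ≈ 2.6%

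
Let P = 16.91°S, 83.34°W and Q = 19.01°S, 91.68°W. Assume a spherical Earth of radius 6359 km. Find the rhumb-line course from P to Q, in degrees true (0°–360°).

255.2°

Meridional parts: M(φ₁)=-0.2995, M(φ₂)=-0.3380 → ΔM = -0.0385;  Δλ = -0.1456 rad
tan C = Δλ / ΔM = +3.7777 → C = 255.17°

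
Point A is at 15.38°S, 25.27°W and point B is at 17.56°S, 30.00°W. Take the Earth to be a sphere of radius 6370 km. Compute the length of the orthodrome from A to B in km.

559 km

Haversine: a = sin²(Δφ/2)+cos φ₁ cos φ₂ sin²(Δλ/2) = 0.00193;  σ = 2·atan2(√a,√(1−a))
σ = 5.032° → d = Rσ = 6370·0.08783 = 559 km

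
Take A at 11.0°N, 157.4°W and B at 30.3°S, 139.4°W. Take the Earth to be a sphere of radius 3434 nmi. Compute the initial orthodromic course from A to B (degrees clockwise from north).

157.7°

θ = atan2( sin Δλ·cos φ₂ ,  cos φ₁ sin φ₂ − sin φ₁ cos φ₂ cos Δλ )
  = atan2(+0.2668, -0.6519) = 157.74°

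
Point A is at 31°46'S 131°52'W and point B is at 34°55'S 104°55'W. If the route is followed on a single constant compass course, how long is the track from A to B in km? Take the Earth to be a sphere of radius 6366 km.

2525 km

Δψ = ln[tan(π/4+φ₂/2)/tan(π/4+φ₁/2)] = -0.0658;  Δφ = -0.0550 rad,  Δλ = +0.4704 rad
q = Δφ/Δψ = 0.8352
d = R·√(Δφ² + q²Δλ²) = 6366·0.39668 = 2525 km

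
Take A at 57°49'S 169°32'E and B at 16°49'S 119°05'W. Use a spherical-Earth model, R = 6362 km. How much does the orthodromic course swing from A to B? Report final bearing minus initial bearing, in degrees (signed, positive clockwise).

-49.9°

Initial bearing θ₁ = atan2(sin Δλ cos φ₂, cos φ₁ sin φ₂ − sin φ₁ cos φ₂ cos Δλ) = 83.43°
Final bearing θ₂ = (initial bearing from the destination back to the start) + 180° = 33.56°
Δθ = θ₂ − θ₁ = -49.9°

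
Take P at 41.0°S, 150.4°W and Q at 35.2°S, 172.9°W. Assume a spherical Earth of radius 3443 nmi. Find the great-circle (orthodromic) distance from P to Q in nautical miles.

Haversine: a = sin²(Δφ/2)+cos φ₁ cos φ₂ sin²(Δλ/2) = 0.02603;  σ = 2·atan2(√a,√(1−a))
σ = 18.570° → d = Rσ = 3443·0.32410 = 1116 nmi

1116 nmi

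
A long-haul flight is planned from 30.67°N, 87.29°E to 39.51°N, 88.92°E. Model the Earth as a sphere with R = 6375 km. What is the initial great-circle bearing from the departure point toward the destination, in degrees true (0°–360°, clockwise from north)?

θ = atan2( sin Δλ·cos φ₂ ,  cos φ₁ sin φ₂ − sin φ₁ cos φ₂ cos Δλ )
  = atan2(+0.0219, +0.1538) = 8.12°

8.1°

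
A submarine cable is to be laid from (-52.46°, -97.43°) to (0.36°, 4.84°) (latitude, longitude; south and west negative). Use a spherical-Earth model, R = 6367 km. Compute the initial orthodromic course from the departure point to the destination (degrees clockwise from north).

N = sin Δλ·cos φ₂ = +0.9771;  D = cos φ₁ sin φ₂ − sin φ₁ cos φ₂ cos Δλ = -0.1647
initial course = atan2(N, D) = 99.57°

99.6°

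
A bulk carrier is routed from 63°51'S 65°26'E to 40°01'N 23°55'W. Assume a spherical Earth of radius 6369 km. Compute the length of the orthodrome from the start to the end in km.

13893 km

Haversine: a = sin²(Δφ/2)+cos φ₁ cos φ₂ sin²(Δλ/2) = 0.78668;  σ = 2·atan2(√a,√(1−a))
σ = 124.985° → d = Rσ = 6369·2.18140 = 13893 km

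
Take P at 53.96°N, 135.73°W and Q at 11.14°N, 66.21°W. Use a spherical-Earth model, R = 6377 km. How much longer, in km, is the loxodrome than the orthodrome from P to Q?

168 km

Great circle: cos σ = sin φ₁ sin φ₂ + cos φ₁ cos φ₂ cos Δλ,  σ = 1.2045 rad → d_gc = 7680.8 km
Rhumb line: Δψ = -0.9273, q = Δφ/Δψ = 0.8059, d_rh = R√(Δφ²+q²Δλ²) = 7848.5 km
Excess = 7848.5 − 7680.8 = 167.7 ≈ 168 km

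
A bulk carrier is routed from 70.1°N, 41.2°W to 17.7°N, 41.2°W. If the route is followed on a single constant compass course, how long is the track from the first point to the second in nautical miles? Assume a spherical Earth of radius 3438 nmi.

Δψ = ln[tan(π/4+φ₂/2)/tan(π/4+φ₁/2)] = -1.4266;  Δφ = -0.9146 rad,  Δλ = +0.0000 rad
q = Δφ/Δψ = 0.6411
d = R·√(Δφ² + q²Δλ²) = 3438·0.91455 = 3144 nmi

3144 nmi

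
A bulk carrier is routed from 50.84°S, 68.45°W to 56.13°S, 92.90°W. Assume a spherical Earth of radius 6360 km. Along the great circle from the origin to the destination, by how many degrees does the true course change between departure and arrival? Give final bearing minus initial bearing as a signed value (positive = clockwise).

+19.8°

At departure: θ₁ = atan2(sin Δλ cos φ₂, cos φ₁ sin φ₂ − sin φ₁ cos φ₂ cos Δλ) = 240.42°
At arrival: θ₂ = atan2(sin Δλ cos φ₁, −cos φ₂ sin φ₁ + sin φ₂ cos φ₁ cos Δλ) = 260.19°
Δθ = θ₂ − θ₁ = +19.8°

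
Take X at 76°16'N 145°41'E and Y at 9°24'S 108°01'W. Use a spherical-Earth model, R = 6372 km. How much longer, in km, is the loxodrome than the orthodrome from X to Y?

Great circle: cos σ = sin φ₁ sin φ₂ + cos φ₁ cos φ₂ cos Δλ,  σ = 1.7971 rad → d_gc = 11451.2 km
Rhumb line: Δψ = -2.2815, q = Δφ/Δψ = 0.6553, d_rh = R√(Δφ²+q²Δλ²) = 12279.5 km
Excess = 12279.5 − 11451.2 = 828.3 ≈ 828 km

828 km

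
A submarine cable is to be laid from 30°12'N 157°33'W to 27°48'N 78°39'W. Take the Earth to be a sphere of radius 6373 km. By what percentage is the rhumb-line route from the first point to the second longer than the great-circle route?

Great circle: σ = 1.1791 rad → d_gc = Rσ = 7514.2 km
Rhumb: Δφ = -0.0419, Δλ = +1.3771, Δψ = -0.0479, q = Δφ/Δψ = 0.8745 → d_rh = R√(Δφ²+q²Δλ²) = 7679.4 km
Excess = (7679.4 − 7514.2) / 7514.2 = 165.2 / 7514.2 = 2.20% ≈ 2.2%

2.2%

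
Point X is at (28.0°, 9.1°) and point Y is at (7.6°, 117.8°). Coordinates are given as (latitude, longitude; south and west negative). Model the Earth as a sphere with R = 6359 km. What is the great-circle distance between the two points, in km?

11389 km

cos σ = sin φ₁ sin φ₂ + cos φ₁ cos φ₂ cos Δλ
      = sin(28.00°)sin(7.60°) + cos(28.00°)cos(7.60°)cos(108.70°) = -0.2185
σ = 102.621° → d = Rσ = 6359·1.79108 = 11389 km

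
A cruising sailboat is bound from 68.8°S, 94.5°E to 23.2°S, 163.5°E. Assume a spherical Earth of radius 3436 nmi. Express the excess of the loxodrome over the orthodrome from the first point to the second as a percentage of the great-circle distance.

3.6%

Great circle: σ = 1.0628 rad → d_gc = Rσ = 3651.9 nmi
Rhumb: Δφ = +0.7959, Δλ = +1.2043, Δψ = +1.2594, q = Δφ/Δψ = 0.6319 → d_rh = R√(Δφ²+q²Δλ²) = 3783.6 nmi
Excess = (3783.6 − 3651.9) / 3651.9 = 131.7 / 3651.9 = 3.61% ≈ 3.6%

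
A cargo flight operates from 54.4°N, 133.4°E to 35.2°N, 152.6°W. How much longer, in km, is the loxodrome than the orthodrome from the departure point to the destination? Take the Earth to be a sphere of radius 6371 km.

Great circle: cos σ = sin φ₁ sin φ₂ + cos φ₁ cos φ₂ cos Δλ,  σ = 0.9275 rad → d_gc = 5909.3 km
Rhumb line: Δψ = -0.4790, q = Δφ/Δψ = 0.6996, d_rh = R√(Δφ²+q²Δλ²) = 6139.6 km
Excess = 6139.6 − 5909.3 = 230.3 ≈ 230 km

230 km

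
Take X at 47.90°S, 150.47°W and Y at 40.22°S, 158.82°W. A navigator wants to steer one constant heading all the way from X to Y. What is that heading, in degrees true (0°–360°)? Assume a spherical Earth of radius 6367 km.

Meridional parts: M(φ₁)=-0.9549, M(φ₂)=-0.7679 → ΔM = +0.1869;  Δλ = -0.1457 rad
tan C = Δλ / ΔM = -0.7796 → C = 322.06°

322.1°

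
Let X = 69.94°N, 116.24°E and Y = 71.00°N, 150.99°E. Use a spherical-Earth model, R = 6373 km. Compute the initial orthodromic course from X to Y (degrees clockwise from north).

θ = atan2( sin Δλ·cos φ₂ ,  cos φ₁ sin φ₂ − sin φ₁ cos φ₂ cos Δλ )
  = atan2(+0.1856, +0.0730) = 68.52°

68.5°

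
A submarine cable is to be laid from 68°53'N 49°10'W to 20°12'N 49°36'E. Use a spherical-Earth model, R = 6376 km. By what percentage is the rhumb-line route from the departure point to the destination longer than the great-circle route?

7.8%

Great circle: σ = 1.2968 rad → d_gc = Rσ = 8268.4 km
Rhumb: Δφ = -0.8497, Δλ = +1.7238, Δψ = -1.3198, q = Δφ/Δψ = 0.6438 → d_rh = R√(Δφ²+q²Δλ²) = 8911.7 km
Excess = (8911.7 − 8268.4) / 8268.4 = 643.3 / 8268.4 = 7.78% ≈ 7.8%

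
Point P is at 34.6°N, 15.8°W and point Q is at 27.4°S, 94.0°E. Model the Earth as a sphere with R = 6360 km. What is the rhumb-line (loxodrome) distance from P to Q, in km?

Δψ = ln[tan(π/4+φ₂/2)/tan(π/4+φ₁/2)] = -1.1419;  Δφ = -1.0821 rad,  Δλ = +1.9164 rad
q = Δφ/Δψ = 0.9476
d = R·√(Δφ² + q²Δλ²) = 6360·2.11397 = 13445 km

13445 km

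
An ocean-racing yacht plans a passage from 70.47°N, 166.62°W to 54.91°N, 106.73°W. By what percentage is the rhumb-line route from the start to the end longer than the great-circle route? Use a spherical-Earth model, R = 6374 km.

3.8%

Great circle: σ = 0.5205 rad → d_gc = Rσ = 3317.5 km
Rhumb: Δφ = -0.2716, Δλ = +1.0453, Δψ = -0.6082, q = Δφ/Δψ = 0.4465 → d_rh = R√(Δφ²+q²Δλ²) = 3442.0 km
Excess = (3442.0 − 3317.5) / 3317.5 = 124.5 / 3317.5 = 3.753% ≈ 3.8%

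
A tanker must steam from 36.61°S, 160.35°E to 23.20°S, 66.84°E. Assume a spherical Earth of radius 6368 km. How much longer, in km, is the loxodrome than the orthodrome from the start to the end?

Great circle: cos σ = sin φ₁ sin φ₂ + cos φ₁ cos φ₂ cos Δλ,  σ = 1.3799 rad → d_gc = 8787.0 km
Rhumb line: Δψ = +0.2710, q = Δφ/Δψ = 0.8636, d_rh = R√(Δφ²+q²Δλ²) = 9097.8 km
Excess = 9097.8 − 8787.0 = 310.8 ≈ 311 km

311 km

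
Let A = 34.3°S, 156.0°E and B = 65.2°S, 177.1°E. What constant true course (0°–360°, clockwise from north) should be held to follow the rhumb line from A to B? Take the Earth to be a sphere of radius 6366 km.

157.2°

Δψ = ln[tan(π/4+φ₂/2)/tan(π/4+φ₁/2)] = -0.8768
Δλ = +0.3683 rad (taken the short way round)
course = atan2(Δλ, Δψ) = 157.22°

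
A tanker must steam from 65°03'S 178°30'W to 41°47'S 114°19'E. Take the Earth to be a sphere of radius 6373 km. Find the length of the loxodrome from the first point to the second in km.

5025 km

Δψ = ln[tan(π/4+φ₂/2)/tan(π/4+φ₁/2)] = +0.7044;  Δφ = +0.4061 rad,  Δλ = -1.1726 rad
q = Δφ/Δψ = 0.5765
d = R·√(Δφ² + q²Δλ²) = 6373·0.78854 = 5025 km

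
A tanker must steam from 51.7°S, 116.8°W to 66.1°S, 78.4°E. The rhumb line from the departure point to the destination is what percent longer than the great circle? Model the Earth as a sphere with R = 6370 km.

Great circle: σ = 1.0756 rad → d_gc = Rσ = 6851.8 km
Rhumb: Δφ = -0.2513, Δλ = -2.8763, Δψ = -0.4952, q = Δφ/Δψ = 0.5076 → d_rh = R√(Δφ²+q²Δλ²) = 9436.5 km
Excess = (9436.5 − 6851.8) / 6851.8 = 2584.7 / 6851.8 = 37.72% ≈ 37.7%

37.7%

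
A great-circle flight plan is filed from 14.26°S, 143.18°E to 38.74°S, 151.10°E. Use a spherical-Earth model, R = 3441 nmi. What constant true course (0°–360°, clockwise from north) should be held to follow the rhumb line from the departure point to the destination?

164.0°

Meridional parts: M(φ₁)=-0.2515, M(φ₂)=-0.7345 → ΔM = -0.4830;  Δλ = +0.1382 rad
tan C = Δλ / ΔM = -0.2862 → C = 164.03°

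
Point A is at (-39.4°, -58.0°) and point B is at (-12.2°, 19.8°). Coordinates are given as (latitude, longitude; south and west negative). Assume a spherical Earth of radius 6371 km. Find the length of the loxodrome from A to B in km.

8254 km

Δψ = ln[tan(π/4+φ₂/2)/tan(π/4+φ₁/2)] = +0.5347;  Δφ = +0.4747 rad,  Δλ = +1.3579 rad
q = Δφ/Δψ = 0.8878
d = R·√(Δφ² + q²Δλ²) = 6371·1.29559 = 8254 km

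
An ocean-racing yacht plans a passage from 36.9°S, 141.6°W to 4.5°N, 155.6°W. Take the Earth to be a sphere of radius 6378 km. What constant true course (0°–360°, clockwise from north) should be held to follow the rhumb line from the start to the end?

Meridional parts: M(φ₁)=-0.6938, M(φ₂)=+0.0786 → ΔM = +0.7724;  Δλ = -0.2443 rad
tan C = Δλ / ΔM = -0.3163 → C = 342.45°

342.4°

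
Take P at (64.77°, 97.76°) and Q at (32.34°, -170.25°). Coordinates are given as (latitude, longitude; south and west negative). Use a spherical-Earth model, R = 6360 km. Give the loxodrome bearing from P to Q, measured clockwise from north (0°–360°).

Δψ = ln[tan(π/4+φ₂/2)/tan(π/4+φ₁/2)] = -0.9000
Δλ = +1.6055 rad (taken the short way round)
course = atan2(Δλ, Δψ) = 119.27°

119.3°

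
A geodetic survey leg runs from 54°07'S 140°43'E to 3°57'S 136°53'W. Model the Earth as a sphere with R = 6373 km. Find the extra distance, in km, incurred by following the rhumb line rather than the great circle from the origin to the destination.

253 km

Great circle: cos σ = sin φ₁ sin φ₂ + cos φ₁ cos φ₂ cos Δλ,  σ = 1.4373 rad → d_gc = 9159.6 km
Rhumb line: Δψ = +1.0587, q = Δφ/Δψ = 0.8271, d_rh = R√(Δφ²+q²Δλ²) = 9412.7 km
Excess = 9412.7 − 9159.6 = 253.1 ≈ 253 km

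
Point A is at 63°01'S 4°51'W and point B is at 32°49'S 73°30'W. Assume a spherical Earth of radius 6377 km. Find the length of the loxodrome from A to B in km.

5949 km

Rhumb course C = atan2(Δλ, Δψ) with Δψ = ln[tan(π/4+φ₂/2)/tan(π/4+φ₁/2)] = +0.8205, Δλ = -1.1982 → C = 304.40°
d = R·|Δφ| / |cos C| = 6377·0.52709 / 0.56502 = 5949 km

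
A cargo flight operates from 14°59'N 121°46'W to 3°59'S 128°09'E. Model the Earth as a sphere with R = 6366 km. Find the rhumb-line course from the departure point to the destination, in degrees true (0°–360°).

260.1°

Δψ = ln[tan(π/4+φ₂/2)/tan(π/4+φ₁/2)] = -0.3341
Δλ = -1.9213 rad (taken the short way round)
course = atan2(Δλ, Δψ) = 260.13°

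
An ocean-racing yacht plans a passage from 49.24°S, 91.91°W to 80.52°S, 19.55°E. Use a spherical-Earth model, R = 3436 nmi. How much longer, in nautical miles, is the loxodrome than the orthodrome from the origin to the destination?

377 nmi

Great circle: cos σ = sin φ₁ sin φ₂ + cos φ₁ cos φ₂ cos Δλ,  σ = 0.7845 rad → d_gc = 2695.4 nmi
Rhumb line: Δψ = -1.4997, q = Δφ/Δψ = 0.3640, d_rh = R√(Δφ²+q²Δλ²) = 3072.4 nmi
Excess = 3072.4 − 2695.4 = 377.0 ≈ 377 nmi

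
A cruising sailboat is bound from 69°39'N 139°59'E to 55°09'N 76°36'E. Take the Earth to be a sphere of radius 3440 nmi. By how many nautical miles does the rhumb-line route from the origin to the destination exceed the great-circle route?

78 nmi

Great circle: cos σ = sin φ₁ sin φ₂ + cos φ₁ cos φ₂ cos Δλ,  σ = 0.5385 rad → d_gc = 1852.6 nmi
Rhumb line: Δψ = -0.5589, q = Δφ/Δψ = 0.4528, d_rh = R√(Δφ²+q²Δλ²) = 1930.6 nmi
Excess = 1930.6 − 1852.6 = 78.0 ≈ 78 nmi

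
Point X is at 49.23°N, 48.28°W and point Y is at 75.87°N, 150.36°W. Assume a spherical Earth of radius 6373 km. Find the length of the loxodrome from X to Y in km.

Rhumb course C = atan2(Δλ, Δψ) with Δψ = ln[tan(π/4+φ₂/2)/tan(π/4+φ₁/2)] = +1.0980, Δλ = -1.7816 → C = 301.65°
d = R·|Δφ| / |cos C| = 6373·0.46496 / 0.52467 = 5648 km

5648 km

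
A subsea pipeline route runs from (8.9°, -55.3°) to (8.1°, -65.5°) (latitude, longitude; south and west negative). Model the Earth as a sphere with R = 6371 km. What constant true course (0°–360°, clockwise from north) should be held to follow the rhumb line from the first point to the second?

265.5°

Meridional parts: M(φ₁)=+0.1560, M(φ₂)=+0.1418 → ΔM = -0.0141;  Δλ = -0.1780 rad
tan C = Δλ / ΔM = +12.6098 → C = 265.47°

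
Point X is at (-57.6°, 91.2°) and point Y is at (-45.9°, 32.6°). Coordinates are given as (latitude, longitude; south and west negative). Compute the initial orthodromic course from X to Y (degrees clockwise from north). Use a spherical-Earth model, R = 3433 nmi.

θ = atan2( sin Δλ·cos φ₂ ,  cos φ₁ sin φ₂ − sin φ₁ cos φ₂ cos Δλ )
  = atan2(-0.5940, -0.0787) = 262.46°

262.5°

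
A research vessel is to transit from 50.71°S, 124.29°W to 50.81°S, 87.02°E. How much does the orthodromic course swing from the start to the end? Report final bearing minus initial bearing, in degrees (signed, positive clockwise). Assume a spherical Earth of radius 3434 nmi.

At departure: θ₁ = atan2(sin Δλ cos φ₂, cos φ₁ sin φ₂ − sin φ₁ cos φ₂ cos Δλ) = 199.87°
At arrival: θ₂ = atan2(sin Δλ cos φ₁, −cos φ₂ sin φ₁ + sin φ₂ cos φ₁ cos Δλ) = 340.09°
Δθ = θ₂ − θ₁ = +140.2°

+140.2°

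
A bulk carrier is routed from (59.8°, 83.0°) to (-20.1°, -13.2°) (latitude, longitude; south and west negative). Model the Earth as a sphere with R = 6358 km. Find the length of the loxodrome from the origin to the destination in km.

Δψ = ln[tan(π/4+φ₂/2)/tan(π/4+φ₁/2)] = -1.6682;  Δφ = -1.3945 rad,  Δλ = -1.6790 rad
q = Δφ/Δψ = 0.8359
d = R·√(Δφ² + q²Δλ²) = 6358·1.97852 = 12579 km

12579 km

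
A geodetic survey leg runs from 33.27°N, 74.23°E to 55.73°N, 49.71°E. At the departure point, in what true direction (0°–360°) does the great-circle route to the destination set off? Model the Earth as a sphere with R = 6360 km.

N = sin Δλ·cos φ₂ = -0.2337;  D = cos φ₁ sin φ₂ − sin φ₁ cos φ₂ cos Δλ = +0.4099
initial course = atan2(N, D) = 330.31°

330.3°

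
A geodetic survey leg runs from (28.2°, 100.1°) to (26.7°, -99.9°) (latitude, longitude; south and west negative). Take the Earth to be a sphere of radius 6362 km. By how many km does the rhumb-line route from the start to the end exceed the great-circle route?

2237 km

Great circle: cos σ = sin φ₁ sin φ₂ + cos φ₁ cos φ₂ cos Δλ,  σ = 2.1265 rad → d_gc = 13528.7 km
Rhumb line: Δψ = -0.0295, q = Δφ/Δψ = 0.8874, d_rh = R√(Δφ²+q²Δλ²) = 15766.0 km
Excess = 15766.0 − 13528.7 = 2237.3 ≈ 2237 km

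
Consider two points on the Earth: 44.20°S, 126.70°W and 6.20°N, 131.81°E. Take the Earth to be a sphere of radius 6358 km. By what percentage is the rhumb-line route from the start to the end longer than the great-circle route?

Great circle: σ = 1.7898 rad → d_gc = Rσ = 11379.6 km
Rhumb: Δφ = +0.8796, Δλ = -1.7713, Δψ = +0.9702, q = Δφ/Δψ = 0.9067 → d_rh = R√(Δφ²+q²Δλ²) = 11642.5 km
Excess = (11642.5 − 11379.6) / 11379.6 = 262.9 / 11379.6 = 2.31% ≈ 2.3%

2.3%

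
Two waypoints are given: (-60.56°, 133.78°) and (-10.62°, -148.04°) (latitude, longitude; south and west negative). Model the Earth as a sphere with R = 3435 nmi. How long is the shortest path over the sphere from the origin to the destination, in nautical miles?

4494 nmi

Haversine: a = sin²(Δφ/2)+cos φ₁ cos φ₂ sin²(Δλ/2) = 0.37027;  σ = 2·atan2(√a,√(1−a))
σ = 74.962° → d = Rσ = 3435·1.30834 = 4494 nmi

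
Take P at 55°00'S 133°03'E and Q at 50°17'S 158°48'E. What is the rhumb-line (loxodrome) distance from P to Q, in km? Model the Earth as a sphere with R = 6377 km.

Rhumb course C = atan2(Δλ, Δψ) with Δψ = ln[tan(π/4+φ₂/2)/tan(π/4+φ₁/2)] = +0.1358, Δλ = +0.4494 → C = 73.18°
d = R·|Δφ| / |cos C| = 6377·0.08232 / 0.28932 = 1814 km

1814 km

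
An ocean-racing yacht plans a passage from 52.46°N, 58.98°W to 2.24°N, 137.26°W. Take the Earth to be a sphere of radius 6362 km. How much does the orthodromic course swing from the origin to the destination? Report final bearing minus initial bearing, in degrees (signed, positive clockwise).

At departure: θ₁ = atan2(sin Δλ cos φ₂, cos φ₁ sin φ₂ − sin φ₁ cos φ₂ cos Δλ) = 262.02°
At arrival: θ₂ = atan2(sin Δλ cos φ₁, −cos φ₂ sin φ₁ + sin φ₂ cos φ₁ cos Δλ) = 217.15°
Δθ = θ₂ − θ₁ = -44.9°

-44.9°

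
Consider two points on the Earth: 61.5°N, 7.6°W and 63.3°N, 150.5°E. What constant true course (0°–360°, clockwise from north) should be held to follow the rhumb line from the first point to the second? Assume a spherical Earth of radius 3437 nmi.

88.6°

Meridional parts: M(φ₁)=+1.3705, M(φ₂)=+1.4384 → ΔM = +0.0678;  Δλ = +2.7594 rad
tan C = Δλ / ΔM = +40.6789 → C = 88.59°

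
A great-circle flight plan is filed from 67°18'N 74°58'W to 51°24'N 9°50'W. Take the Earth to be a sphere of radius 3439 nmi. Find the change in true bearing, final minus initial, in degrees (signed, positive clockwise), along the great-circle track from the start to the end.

+58.0°

Initial bearing θ₁ = atan2(sin Δλ cos φ₂, cos φ₁ sin φ₂ − sin φ₁ cos φ₂ cos Δλ) = 83.99°
Final bearing θ₂ = (initial bearing from the destination back to the start) + 180° = 142.04°
Δθ = θ₂ − θ₁ = +58.0°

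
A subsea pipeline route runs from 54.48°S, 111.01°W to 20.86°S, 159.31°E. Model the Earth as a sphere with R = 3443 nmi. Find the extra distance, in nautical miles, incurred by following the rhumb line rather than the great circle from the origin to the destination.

Great circle: cos σ = sin φ₁ sin φ₂ + cos φ₁ cos φ₂ cos Δλ,  σ = 1.2736 rad → d_gc = 4385.0 nmi
Rhumb line: Δψ = +0.7661, q = Δφ/Δψ = 0.7659, d_rh = R√(Δφ²+q²Δλ²) = 4595.4 nmi
Excess = 4595.4 − 4385.0 = 210.4 ≈ 210 nmi

210 nmi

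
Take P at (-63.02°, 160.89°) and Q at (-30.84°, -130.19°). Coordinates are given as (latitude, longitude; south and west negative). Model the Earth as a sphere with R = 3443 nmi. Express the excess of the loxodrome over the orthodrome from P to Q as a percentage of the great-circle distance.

Great circle: σ = 0.9311 rad → d_gc = Rσ = 3205.8 nmi
Rhumb: Δφ = +0.5616, Δλ = +1.2029, Δψ = +0.8612, q = Δφ/Δψ = 0.6521 → d_rh = R√(Δφ²+q²Δλ²) = 3321.7 nmi
Excess = (3321.7 − 3205.8) / 3205.8 = 115.9 / 3205.8 = 3.62% ≈ 3.6%

3.6%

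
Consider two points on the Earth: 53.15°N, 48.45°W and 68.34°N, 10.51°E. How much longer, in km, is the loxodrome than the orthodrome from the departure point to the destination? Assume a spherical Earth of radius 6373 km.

Great circle: cos σ = sin φ₁ sin φ₂ + cos φ₁ cos φ₂ cos Δλ,  σ = 0.5397 rad → d_gc = 3439.7 km
Rhumb line: Δψ = +0.5547, q = Δφ/Δψ = 0.4779, d_rh = R√(Δφ²+q²Δλ²) = 3560.8 km
Excess = 3560.8 − 3439.7 = 121.1 ≈ 121 km

121 km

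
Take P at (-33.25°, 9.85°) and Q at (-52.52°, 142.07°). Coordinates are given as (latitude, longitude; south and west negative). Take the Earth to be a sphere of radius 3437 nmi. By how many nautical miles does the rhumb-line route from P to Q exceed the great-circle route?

773 nmi

Great circle: cos σ = sin φ₁ sin φ₂ + cos φ₁ cos φ₂ cos Δλ,  σ = 1.4775 rad → d_gc = 5078.2 nmi
Rhumb line: Δψ = -0.4651, q = Δφ/Δψ = 0.7232, d_rh = R√(Δφ²+q²Δλ²) = 5851.3 nmi
Excess = 5851.3 − 5078.2 = 773.1 ≈ 773 nmi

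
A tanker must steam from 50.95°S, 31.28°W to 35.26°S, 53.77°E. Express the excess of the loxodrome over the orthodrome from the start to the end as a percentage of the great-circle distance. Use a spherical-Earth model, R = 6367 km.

Great circle: σ = 1.0556 rad → d_gc = Rσ = 6721.0 km
Rhumb: Δφ = +0.2738, Δλ = +1.4844, Δψ = +0.3784, q = Δφ/Δψ = 0.7238 → d_rh = R√(Δφ²+q²Δλ²) = 7059.2 km
Excess = (7059.2 − 6721.0) / 6721.0 = 338.2 / 6721.0 = 5.03% ≈ 5.0%

5.0%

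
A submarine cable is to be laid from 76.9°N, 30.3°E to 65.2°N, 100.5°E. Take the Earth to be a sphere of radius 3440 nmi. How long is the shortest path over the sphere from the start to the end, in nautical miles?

1417 nmi

cos σ = sin φ₁ sin φ₂ + cos φ₁ cos φ₂ cos Δλ
      = sin(76.90°)sin(65.20°) + cos(76.90°)cos(65.20°)cos(70.20°) = 0.9164
σ = 23.601° → d = Rσ = 3440·0.41191 = 1417 nmi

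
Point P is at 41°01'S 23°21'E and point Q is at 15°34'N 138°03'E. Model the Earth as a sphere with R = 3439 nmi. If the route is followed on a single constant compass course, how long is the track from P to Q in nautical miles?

7251 nmi

Rhumb course C = atan2(Δλ, Δψ) with Δψ = ln[tan(π/4+φ₂/2)/tan(π/4+φ₁/2)] = +1.0613, Δλ = +2.0019 → C = 62.07°
d = R·|Δφ| / |cos C| = 3439·0.98757 / 0.46841 = 7251 nmi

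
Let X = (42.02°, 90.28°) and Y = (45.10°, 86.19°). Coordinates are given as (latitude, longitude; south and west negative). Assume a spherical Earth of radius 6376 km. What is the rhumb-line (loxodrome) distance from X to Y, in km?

Rhumb course C = atan2(Δλ, Δψ) with Δψ = ln[tan(π/4+φ₂/2)/tan(π/4+φ₁/2)] = +0.0742, Δλ = -0.0714 → C = 316.11°
d = R·|Δφ| / |cos C| = 6376·0.05376 / 0.72068 = 476 km

476 km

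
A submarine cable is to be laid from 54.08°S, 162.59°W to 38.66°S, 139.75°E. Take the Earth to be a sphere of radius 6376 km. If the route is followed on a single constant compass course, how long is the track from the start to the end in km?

4708 km

Δψ = ln[tan(π/4+φ₂/2)/tan(π/4+φ₁/2)] = +0.3939;  Δφ = +0.2691 rad,  Δλ = -1.0064 rad
q = Δφ/Δψ = 0.6833
d = R·√(Δφ² + q²Δλ²) = 6376·0.73841 = 4708 km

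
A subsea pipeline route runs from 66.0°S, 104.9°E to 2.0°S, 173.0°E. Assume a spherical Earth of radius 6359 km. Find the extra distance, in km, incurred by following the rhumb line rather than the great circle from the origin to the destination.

Great circle: cos σ = sin φ₁ sin φ₂ + cos φ₁ cos φ₂ cos Δλ,  σ = 1.3863 rad → d_gc = 8815.2 km
Rhumb line: Δψ = +1.5136, q = Δφ/Δψ = 0.7380, d_rh = R√(Δφ²+q²Δλ²) = 9031.3 km
Excess = 9031.3 − 8815.2 = 216.1 ≈ 216 km

216 km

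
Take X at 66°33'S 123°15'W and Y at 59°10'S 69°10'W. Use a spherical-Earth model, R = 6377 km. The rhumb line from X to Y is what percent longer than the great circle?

3.1%

Great circle: σ = 0.4338 rad → d_gc = Rσ = 2766.1 km
Rhumb: Δφ = +0.1289, Δλ = +0.9439, Δψ = +0.2842, q = Δφ/Δψ = 0.4535 → d_rh = R√(Δφ²+q²Δλ²) = 2850.6 km
Excess = (2850.6 − 2766.1) / 2766.1 = 84.5 / 2766.1 = 3.055% ≈ 3.1%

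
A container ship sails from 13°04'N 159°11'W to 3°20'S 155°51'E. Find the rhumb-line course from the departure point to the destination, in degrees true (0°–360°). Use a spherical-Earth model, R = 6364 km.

Meridional parts: M(φ₁)=+0.2301, M(φ₂)=-0.0582 → ΔM = -0.2883;  Δλ = -0.7848 rad
tan C = Δλ / ΔM = +2.7225 → C = 249.83°

249.8°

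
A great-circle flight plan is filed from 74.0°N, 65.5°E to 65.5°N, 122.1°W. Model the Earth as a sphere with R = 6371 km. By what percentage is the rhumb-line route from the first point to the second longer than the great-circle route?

Great circle: σ = 0.7053 rad → d_gc = Rσ = 4493.5 km
Rhumb: Δφ = -0.1484, Δλ = +3.0089, Δψ = -0.4350, q = Δφ/Δψ = 0.3411 → d_rh = R√(Δφ²+q²Δλ²) = 6606.4 km
Excess = (6606.4 − 4493.5) / 4493.5 = 2112.9 / 4493.5 = 47.02% ≈ 47.0%

47.0%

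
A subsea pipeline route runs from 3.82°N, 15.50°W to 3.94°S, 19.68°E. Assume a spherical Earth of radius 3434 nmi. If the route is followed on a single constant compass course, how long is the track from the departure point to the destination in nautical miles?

Δψ = ln[tan(π/4+φ₂/2)/tan(π/4+φ₁/2)] = -0.1355;  Δφ = -0.1354 rad,  Δλ = +0.6140 rad
q = Δφ/Δψ = 0.9992
d = R·√(Δφ² + q²Δλ²) = 3434·0.62831 = 2158 nmi

2158 nmi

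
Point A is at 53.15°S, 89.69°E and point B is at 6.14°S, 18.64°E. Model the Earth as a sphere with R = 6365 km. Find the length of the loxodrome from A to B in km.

8361 km

Rhumb course C = atan2(Δλ, Δψ) with Δψ = ln[tan(π/4+φ₂/2)/tan(π/4+φ₁/2)] = +0.9918, Δλ = -1.2401 → C = 308.65°
d = R·|Δφ| / |cos C| = 6365·0.82048 / 0.62461 = 8361 km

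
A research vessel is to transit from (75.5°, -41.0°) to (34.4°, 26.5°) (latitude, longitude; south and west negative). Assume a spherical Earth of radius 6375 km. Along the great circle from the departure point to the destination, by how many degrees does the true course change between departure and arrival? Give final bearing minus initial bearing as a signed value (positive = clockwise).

At departure: θ₁ = atan2(sin Δλ cos φ₂, cos φ₁ sin φ₂ − sin φ₁ cos φ₂ cos Δλ) = 102.16°
At arrival: θ₂ = atan2(sin Δλ cos φ₁, −cos φ₂ sin φ₁ + sin φ₂ cos φ₁ cos Δλ) = 162.74°
Δθ = θ₂ − θ₁ = +60.6°

+60.6°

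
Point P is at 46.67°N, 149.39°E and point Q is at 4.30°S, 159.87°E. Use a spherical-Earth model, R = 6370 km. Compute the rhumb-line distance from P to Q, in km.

Rhumb course C = atan2(Δλ, Δψ) with Δψ = ln[tan(π/4+φ₂/2)/tan(π/4+φ₁/2)] = -0.9983, Δλ = +0.1829 → C = 169.62°
d = R·|Δφ| / |cos C| = 6370·0.88959 / 0.98363 = 5761 km

5761 km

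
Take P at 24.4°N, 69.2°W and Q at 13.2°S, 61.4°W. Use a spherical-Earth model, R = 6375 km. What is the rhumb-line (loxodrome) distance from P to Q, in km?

4269 km

Rhumb course C = atan2(Δλ, Δψ) with Δψ = ln[tan(π/4+φ₂/2)/tan(π/4+φ₁/2)] = -0.6718, Δλ = +0.1361 → C = 168.54°
d = R·|Δφ| / |cos C| = 6375·0.65624 / 0.98008 = 4269 km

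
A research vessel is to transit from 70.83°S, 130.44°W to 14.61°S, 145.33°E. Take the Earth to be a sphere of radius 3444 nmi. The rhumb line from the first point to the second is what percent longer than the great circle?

Great circle: σ = 1.2972 rad → d_gc = Rσ = 4467.6 nmi
Rhumb: Δφ = +0.9812, Δλ = -1.4701, Δψ = +1.5208, q = Δφ/Δψ = 0.6452 → d_rh = R√(Δφ²+q²Δλ²) = 4700.0 nmi
Excess = (4700.0 − 4467.6) / 4467.6 = 232.4 / 4467.6 = 5.20% ≈ 5.2%

5.2%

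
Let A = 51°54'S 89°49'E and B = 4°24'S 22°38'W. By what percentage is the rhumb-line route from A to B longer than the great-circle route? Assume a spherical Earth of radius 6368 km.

5.7%

Great circle: σ = 1.7463 rad → d_gc = Rσ = 11120.2 km
Rhumb: Δφ = +0.8290, Δλ = -1.9626, Δψ = +0.9865, q = Δφ/Δψ = 0.8404 → d_rh = R√(Δφ²+q²Δλ²) = 11755.5 km
Excess = (11755.5 − 11120.2) / 11120.2 = 635.3 / 11120.2 = 5.71% ≈ 5.7%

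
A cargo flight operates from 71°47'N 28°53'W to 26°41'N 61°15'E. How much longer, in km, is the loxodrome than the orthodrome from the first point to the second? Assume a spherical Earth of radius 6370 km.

506 km

Great circle: cos σ = sin φ₁ sin φ₂ + cos φ₁ cos φ₂ cos Δλ,  σ = 1.1308 rad → d_gc = 7203.4 km
Rhumb line: Δψ = -1.3470, q = Δφ/Δψ = 0.5843, d_rh = R√(Δφ²+q²Δλ²) = 7709.1 km
Excess = 7709.1 − 7203.4 = 505.7 ≈ 506 km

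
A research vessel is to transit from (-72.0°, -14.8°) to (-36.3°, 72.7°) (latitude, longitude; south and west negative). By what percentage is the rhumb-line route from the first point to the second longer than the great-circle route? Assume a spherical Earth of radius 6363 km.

Great circle: σ = 0.9595 rad → d_gc = Rσ = 6105.5 km
Rhumb: Δφ = +0.6231, Δλ = +1.5272, Δψ = +1.1620, q = Δφ/Δψ = 0.5362 → d_rh = R√(Δφ²+q²Δλ²) = 6547.5 km
Excess = (6547.5 − 6105.5) / 6105.5 = 442.0 / 6105.5 = 7.24% ≈ 7.2%

7.2%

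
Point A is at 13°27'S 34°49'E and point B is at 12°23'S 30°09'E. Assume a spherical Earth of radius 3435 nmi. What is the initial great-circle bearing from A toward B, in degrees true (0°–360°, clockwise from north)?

282.7°

θ = atan2( sin Δλ·cos φ₂ ,  cos φ₁ sin φ₂ − sin φ₁ cos φ₂ cos Δλ )
  = atan2(-0.0795, +0.0179) = 282.67°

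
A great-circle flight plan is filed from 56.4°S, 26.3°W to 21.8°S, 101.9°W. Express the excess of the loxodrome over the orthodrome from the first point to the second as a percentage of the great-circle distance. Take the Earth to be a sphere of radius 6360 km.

3.4%

Great circle: σ = 1.1184 rad → d_gc = Rσ = 7113.2 km
Rhumb: Δφ = +0.6039, Δλ = -1.3195, Δψ = +0.8076, q = Δφ/Δψ = 0.7478 → d_rh = R√(Δφ²+q²Δλ²) = 7357.1 km
Excess = (7357.1 − 7113.2) / 7113.2 = 243.9 / 7113.2 = 3.43% ≈ 3.4%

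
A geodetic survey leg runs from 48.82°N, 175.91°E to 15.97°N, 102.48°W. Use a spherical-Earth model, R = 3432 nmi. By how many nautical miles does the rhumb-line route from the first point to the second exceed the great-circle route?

131 nmi

Great circle: cos σ = sin φ₁ sin φ₂ + cos φ₁ cos φ₂ cos Δλ,  σ = 1.2667 rad → d_gc = 4347.3 nmi
Rhumb line: Δψ = -0.6966, q = Δφ/Δψ = 0.8230, d_rh = R√(Δφ²+q²Δλ²) = 4478.7 nmi
Excess = 4478.7 − 4347.3 = 131.4 ≈ 131 nmi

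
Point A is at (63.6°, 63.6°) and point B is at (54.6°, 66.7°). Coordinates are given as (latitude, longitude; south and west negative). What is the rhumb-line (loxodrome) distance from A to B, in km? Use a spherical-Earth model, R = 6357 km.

Rhumb course C = atan2(Δλ, Δψ) with Δψ = ln[tan(π/4+φ₂/2)/tan(π/4+φ₁/2)] = -0.3080, Δλ = +0.0541 → C = 170.04°
d = R·|Δφ| / |cos C| = 6357·0.15708 / 0.98492 = 1014 km

1014 km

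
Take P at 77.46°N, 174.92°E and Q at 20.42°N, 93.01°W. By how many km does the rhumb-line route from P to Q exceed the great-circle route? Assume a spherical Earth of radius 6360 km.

Great circle: cos σ = sin φ₁ sin φ₂ + cos φ₁ cos φ₂ cos Δλ,  σ = 1.2311 rad → d_gc = 7829.6 km
Rhumb line: Δψ = -1.8443, q = Δφ/Δψ = 0.5398, d_rh = R√(Δφ²+q²Δλ²) = 8397.9 km
Excess = 8397.9 − 7829.6 = 568.3 ≈ 568 km

568 km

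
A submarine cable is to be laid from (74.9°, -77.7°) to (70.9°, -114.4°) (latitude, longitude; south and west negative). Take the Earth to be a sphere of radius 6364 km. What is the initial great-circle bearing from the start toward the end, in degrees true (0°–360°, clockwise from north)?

θ = atan2( sin Δλ·cos φ₂ ,  cos φ₁ sin φ₂ − sin φ₁ cos φ₂ cos Δλ )
  = atan2(-0.1956, -0.0071) = 267.91°

267.9°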